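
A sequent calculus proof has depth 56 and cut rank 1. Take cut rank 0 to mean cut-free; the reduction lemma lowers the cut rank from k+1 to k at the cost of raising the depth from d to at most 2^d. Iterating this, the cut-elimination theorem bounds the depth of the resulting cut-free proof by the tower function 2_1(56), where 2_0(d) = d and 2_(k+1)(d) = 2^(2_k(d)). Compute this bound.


Each rank reduction sends depth d to at most 2^d; cut rank r needs r reductions.
2_0(56) = 56
2_1(56) = 2^56 = 72057594037927936
Cut-free depth bound = 72057594037927936

72057594037927936


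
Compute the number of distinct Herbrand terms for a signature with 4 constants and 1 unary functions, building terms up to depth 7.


Herbrand terms by depth:
Depth 0: 4 constants
Depth 1: 4 new terms (running total: 8)
Depth 2: 4 new terms (running total: 12)
Depth 3: 4 new terms (running total: 16)
Depth 4: 4 new terms (running total: 20)
Depth 5: 4 new terms (running total: 24)
Depth 6: 4 new terms (running total: 28)
Depth 7: 4 new terms (running total: 32)
Total distinct ground terms = 32

32


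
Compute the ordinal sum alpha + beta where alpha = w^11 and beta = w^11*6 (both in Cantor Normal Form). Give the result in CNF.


Ordinal addition w^11 + w^11*6:
Both terms have the same exponent 11.
w^e*c + w^e*d = w^e*(c+d).
Result = w^11*(1+6) = w^11*7

w^11*7


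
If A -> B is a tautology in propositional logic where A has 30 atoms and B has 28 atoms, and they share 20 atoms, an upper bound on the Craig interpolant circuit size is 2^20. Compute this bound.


Shared atoms = 20
Craig interpolant size bound = 2^20
= 1048576

1048576


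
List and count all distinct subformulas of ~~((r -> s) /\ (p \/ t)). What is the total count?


Formula: ~~((r -> s) /\ (p \/ t))
Subformulas found:
  1. s
  2. r
  3. t
  4. p
  5. (p \/ t)
  6. (r -> s)
  7. ((r -> s) /\ (p \/ t))
  8. ~((r -> s) /\ (p \/ t))
  9. ~~((r -> s) /\ (p \/ t))
Total distinct subformulas = 9

9


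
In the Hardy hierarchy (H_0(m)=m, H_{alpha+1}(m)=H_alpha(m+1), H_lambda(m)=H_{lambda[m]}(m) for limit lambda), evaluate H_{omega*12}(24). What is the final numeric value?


H_{omega*12}(24):
For the Hardy hierarchy, H_{omega*k}(n) = 2^k * n.
2^12 = 4096.
4096 * 24 = 98304

98304


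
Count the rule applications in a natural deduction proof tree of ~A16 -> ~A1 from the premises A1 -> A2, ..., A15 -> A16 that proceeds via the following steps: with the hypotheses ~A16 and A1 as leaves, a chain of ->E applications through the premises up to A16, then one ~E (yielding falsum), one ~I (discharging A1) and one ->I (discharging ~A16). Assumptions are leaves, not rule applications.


From hypothesis A1, 15 ->E steps along the 15 premises yield A16.
~E with hypothesis ~A16 gives falsum (1 node); ~I discharging A1 gives ~A1 (1 node); ->I discharging ~A16 gives the goal (1 node).
Total = 15 + 3 = 18 inference nodes.

18


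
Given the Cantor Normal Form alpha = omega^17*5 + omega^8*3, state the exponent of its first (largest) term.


CNF: omega^17*5 + omega^8*3
The leading term is omega^17*5, which has exponent 17.

17


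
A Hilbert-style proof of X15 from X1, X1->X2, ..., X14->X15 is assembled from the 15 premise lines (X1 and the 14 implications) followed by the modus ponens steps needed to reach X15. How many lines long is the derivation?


We have 15 premise lines: X1 and 14 implications.
Each implication is detached once by MP, giving 14 MP lines.
15 premise lines + 14 MP lines = 29 total lines.

29


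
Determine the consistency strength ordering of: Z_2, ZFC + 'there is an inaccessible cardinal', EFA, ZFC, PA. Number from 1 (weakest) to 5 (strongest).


Ordering by consistency strength:
1. EFA
2. PA
3. Z_2
4. ZFC
5. ZFC + 'there is an inaccessible cardinal'


Z_2=3, ZFC + 'there is an inaccessible cardinal'=5, EFA=1, ZFC=4, PA=2


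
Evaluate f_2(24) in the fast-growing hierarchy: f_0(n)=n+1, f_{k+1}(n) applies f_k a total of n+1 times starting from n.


f_2(24) = f_1^25(24)
f_1(m) = 2m + 1.
Iterating: f_1^k(n) = 2^k*(n+1) - 1.
f_2(24) = 2^25*(24+1) - 1 = 33554432*25 - 1 = 838860799

838860799


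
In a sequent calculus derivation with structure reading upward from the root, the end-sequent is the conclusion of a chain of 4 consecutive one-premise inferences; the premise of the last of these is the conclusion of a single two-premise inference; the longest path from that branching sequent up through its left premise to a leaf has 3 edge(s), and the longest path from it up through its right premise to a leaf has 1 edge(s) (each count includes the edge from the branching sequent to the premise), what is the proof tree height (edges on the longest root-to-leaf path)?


Longest path through the left premise: 3 edges (measured from the branching sequent)
Longest path through the right premise: 1 edges
Height of the subtree rooted at the branching sequent: max(3, 1) = 3
The branching sequent sits 4 edges above the root (the chain of one-premise inferences), so height = 3 + 4 = 7

7


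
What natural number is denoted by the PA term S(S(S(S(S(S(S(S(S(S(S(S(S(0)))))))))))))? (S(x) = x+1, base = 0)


Counting successors applied to 0:
13 applications of S to 0 = 13

13


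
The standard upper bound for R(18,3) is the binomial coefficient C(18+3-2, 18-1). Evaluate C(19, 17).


R(18,3) <= C(18+3-2, 18-1) = C(19, 17)
C(19, 17) = 19! / (17! * 2!)
= 171

171


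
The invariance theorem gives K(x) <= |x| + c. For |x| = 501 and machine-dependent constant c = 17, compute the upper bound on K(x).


K(x) <= |x| + c = 501 + 17 = 518

518


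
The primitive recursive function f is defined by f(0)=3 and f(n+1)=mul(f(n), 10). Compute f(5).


f(0) = 3
f(1) = mul(f(0), 10) = mul(3, 10) = 30
f(2) = mul(f(1), 10) = mul(30, 10) = 300
f(3) = mul(f(2), 10) = mul(300, 10) = 3000
f(4) = mul(f(3), 10) = mul(3000, 10) = 30000
f(5) = mul(f(4), 10) = mul(30000, 10) = 300000


300000


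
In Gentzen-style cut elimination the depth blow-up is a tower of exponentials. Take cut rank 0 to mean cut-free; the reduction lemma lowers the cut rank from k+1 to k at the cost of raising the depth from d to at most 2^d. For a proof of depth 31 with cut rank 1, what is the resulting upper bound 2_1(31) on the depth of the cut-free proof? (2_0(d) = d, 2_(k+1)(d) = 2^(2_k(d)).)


Each rank reduction sends depth d to at most 2^d; cut rank r needs r reductions.
2_0(31) = 31
2_1(31) = 2^31 = 2147483648
Cut-free depth bound = 2147483648

2147483648


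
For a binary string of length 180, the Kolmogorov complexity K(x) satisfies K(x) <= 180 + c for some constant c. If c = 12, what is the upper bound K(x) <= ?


K(x) <= |x| + c = 180 + 12 = 192

192


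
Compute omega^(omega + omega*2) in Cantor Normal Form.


omega^(omega + omega*2):
Both terms of the exponent have the same exponent 1, so they merge: omega + omega*2 = omega*(1+2) = omega*3.
omega raised to a CNF ordinal is a single CNF term: Result = omega^(omega*3)

omega^(omega*3)


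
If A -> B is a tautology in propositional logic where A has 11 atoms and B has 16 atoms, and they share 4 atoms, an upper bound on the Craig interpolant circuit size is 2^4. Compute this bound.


Shared atoms = 4
Craig interpolant size bound = 2^4
= 16

16


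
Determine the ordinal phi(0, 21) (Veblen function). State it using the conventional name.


phi(0, 21):
phi(0, beta) = omega^beta by definition.
phi(0, 21) = omega^21

omega^21


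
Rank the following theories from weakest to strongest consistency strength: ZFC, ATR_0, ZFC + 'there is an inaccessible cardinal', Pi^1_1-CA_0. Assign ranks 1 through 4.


Ordering by consistency strength:
1. ATR_0
2. Pi^1_1-CA_0
3. ZFC
4. ZFC + 'there is an inaccessible cardinal'


ZFC=3, ATR_0=1, ZFC + 'there is an inaccessible cardinal'=4, Pi^1_1-CA_0=2


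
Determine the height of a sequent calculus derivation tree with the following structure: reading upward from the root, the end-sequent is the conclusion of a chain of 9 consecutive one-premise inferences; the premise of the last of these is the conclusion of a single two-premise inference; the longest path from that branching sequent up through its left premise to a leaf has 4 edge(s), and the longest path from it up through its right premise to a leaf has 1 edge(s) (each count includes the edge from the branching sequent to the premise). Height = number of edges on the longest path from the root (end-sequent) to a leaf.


Longest path through the left premise: 4 edges (measured from the branching sequent)
Longest path through the right premise: 1 edges
Height of the subtree rooted at the branching sequent: max(4, 1) = 4
The branching sequent sits 9 edges above the root (the chain of one-premise inferences), so height = 4 + 9 = 13

13


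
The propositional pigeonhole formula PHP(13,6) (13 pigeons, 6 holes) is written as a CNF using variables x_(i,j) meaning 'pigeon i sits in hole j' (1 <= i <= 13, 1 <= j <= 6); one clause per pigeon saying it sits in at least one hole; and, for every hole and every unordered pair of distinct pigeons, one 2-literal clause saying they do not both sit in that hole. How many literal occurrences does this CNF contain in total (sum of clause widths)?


PHP(13,6): 13 pigeons, 6 holes, 13*6 = 78 variables.
- pigeon clauses: one per pigeon -> 13 clauses of width 6 -> 78 literals
- hole clauses: 6 holes * C(13,2) = 6 * 78 -> 468 clauses of width 2 -> 936 literals
Total literal occurrences = 78 + 936 = 1014

1014


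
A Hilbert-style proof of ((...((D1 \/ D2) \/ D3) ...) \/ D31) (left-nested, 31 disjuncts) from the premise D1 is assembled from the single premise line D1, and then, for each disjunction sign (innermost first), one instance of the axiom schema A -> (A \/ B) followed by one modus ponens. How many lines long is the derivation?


Building the left-nested 31-ary disjunction from D1:
- 1 premise line (D1)
- 31 disjuncts means 30 disjunction signs; each needs 1 axiom instance + 1 MP = 2 lines: 2 * 30 = 60
Total = 1 + 60 = 61 lines.

61


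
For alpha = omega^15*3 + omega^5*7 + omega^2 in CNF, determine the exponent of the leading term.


CNF: omega^15*3 + omega^5*7 + omega^2
The leading term is omega^15*3, which has exponent 15.

15


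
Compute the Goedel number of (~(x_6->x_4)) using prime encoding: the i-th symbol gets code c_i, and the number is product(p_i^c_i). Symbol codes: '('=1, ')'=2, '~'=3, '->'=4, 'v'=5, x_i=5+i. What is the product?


Formula: (~(x_6->x_4))
Symbol codes: [1, 3, 1, 11, 4, 9, 2, 2]
Primes: [2, 3, 5, 7, 11, 13, 17, 19]
p_1^1 = 2^1 = 2
p_2^3 = 3^3 = 27
p_3^1 = 5^1 = 5
p_4^11 = 7^11 = 1977326743
p_5^4 = 11^4 = 14641
p_6^9 = 13^9 = 10604499373
p_7^2 = 17^2 = 289
p_8^2 = 19^2 = 361
Product = 8647850245966263275416026724170

8647850245966263275416026724170


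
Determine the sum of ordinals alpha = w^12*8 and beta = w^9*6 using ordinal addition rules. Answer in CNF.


Ordinal addition w^12*8 + w^9*6:
Leading exponent of alpha (12) > leading exponent of beta (9).
Since alpha's term has higher exponent than beta's leading term,
the sum is simply alpha followed by beta.
Result = w^12*8 + w^9*6

w^12*8 + w^9*6


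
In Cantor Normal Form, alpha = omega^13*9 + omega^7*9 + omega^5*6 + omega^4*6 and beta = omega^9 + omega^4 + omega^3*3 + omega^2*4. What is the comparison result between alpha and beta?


Compare term by term from highest exponent:
alpha = omega^13*9 + omega^7*9 + omega^5*6 + omega^4*6
beta = omega^9 + omega^4 + omega^3*3 + omega^2*4
Term 1: alpha has omega^13*9, beta has omega^9*1
Term 2: alpha has omega^7*9, beta has omega^4*1
Term 3: alpha has omega^5*6, beta has omega^3*3
Term 4: alpha has omega^4*6, beta has omega^2*4
Result: alpha > beta

alpha > beta


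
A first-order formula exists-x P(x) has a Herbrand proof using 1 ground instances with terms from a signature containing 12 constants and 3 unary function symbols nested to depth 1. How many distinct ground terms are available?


Herbrand terms by depth:
Depth 0: 12 constants
Depth 1: 36 new terms (running total: 48)
Total distinct ground terms = 48

48


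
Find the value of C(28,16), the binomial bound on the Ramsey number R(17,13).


R(17,13) <= C(17+13-2, 17-1) = C(28, 16)
C(28, 16) = 28! / (16! * 12!)
= 30421755

30421755


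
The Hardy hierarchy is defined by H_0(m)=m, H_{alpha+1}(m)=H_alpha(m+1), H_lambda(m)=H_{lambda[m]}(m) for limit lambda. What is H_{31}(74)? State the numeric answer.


H_31(74):
For finite ordinals k, H_k(n) = n + k (each successor step adds 1).
H_31(74) = 74 + 31 = 105

105


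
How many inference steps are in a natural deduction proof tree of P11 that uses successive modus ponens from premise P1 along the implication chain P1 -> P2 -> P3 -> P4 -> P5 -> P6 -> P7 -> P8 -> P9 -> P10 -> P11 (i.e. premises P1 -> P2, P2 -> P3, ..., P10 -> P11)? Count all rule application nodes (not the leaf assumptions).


We have a chain: P1 -> P2 -> P3 -> P4 -> P5 -> P6 -> P7 -> P8 -> P9 -> P10 -> P11.
Each modus ponens application produces the next variable.
The chain has 11 propositions, so 11-1 = 10 modus ponens steps.
Total inference nodes = 10

10


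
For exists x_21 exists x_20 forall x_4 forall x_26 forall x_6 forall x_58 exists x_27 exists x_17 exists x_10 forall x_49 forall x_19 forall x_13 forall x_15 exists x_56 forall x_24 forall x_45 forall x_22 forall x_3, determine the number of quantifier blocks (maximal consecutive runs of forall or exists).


Alternations = 5.
Blocks = alternations + 1 = 6

6


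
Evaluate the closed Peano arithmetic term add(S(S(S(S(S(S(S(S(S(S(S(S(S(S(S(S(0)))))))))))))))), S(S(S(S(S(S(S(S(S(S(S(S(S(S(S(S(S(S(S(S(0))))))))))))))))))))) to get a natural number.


add(S^16(0), S^20(0)):
S^16(0) = 16
S^20(0) = 20
16 + 20 = 36

36


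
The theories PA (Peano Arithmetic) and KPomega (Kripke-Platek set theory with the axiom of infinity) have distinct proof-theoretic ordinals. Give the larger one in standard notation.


Proof-theoretic ordinal of PA (Peano Arithmetic): epsilon_0
Proof-theoretic ordinal of KPomega (Kripke-Platek set theory with the axiom of infinity): psi_0(epsilon_{Omega+1})
Comparing: epsilon_0 < psi_0(epsilon_{Omega+1}).
The larger ordinal is psi_0(epsilon_{Omega+1}) (from KPomega (Kripke-Platek set theory with the axiom of infinity)).

psi_0(epsilon_{Omega+1})


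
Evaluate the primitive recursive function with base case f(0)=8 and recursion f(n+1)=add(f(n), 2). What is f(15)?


f(0) = 8
f(1) = add(f(0), 2) = add(8, 2) = 10
f(2) = add(f(1), 2) = add(10, 2) = 12
f(3) = add(f(2), 2) = add(12, 2) = 14
f(4) = add(f(3), 2) = add(14, 2) = 16
f(5) = add(f(4), 2) = add(16, 2) = 18
f(6) = add(f(5), 2) = add(18, 2) = 20
f(7) = add(f(6), 2) = add(20, 2) = 22
f(8) = add(f(7), 2) = add(22, 2) = 24
f(9) = add(f(8), 2) = add(24, 2) = 26
f(10) = add(f(9), 2) = add(26, 2) = 28
f(11) = add(f(10), 2) = add(28, 2) = 30
f(12) = add(f(11), 2) = add(30, 2) = 32
f(13) = add(f(12), 2) = add(32, 2) = 34
f(14) = add(f(13), 2) = add(34, 2) = 36
f(15) = add(f(14), 2) = add(36, 2) = 38


38


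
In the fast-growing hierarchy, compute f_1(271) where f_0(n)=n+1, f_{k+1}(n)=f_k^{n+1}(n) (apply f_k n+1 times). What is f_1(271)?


f_1(271) = f_0^272(271)
f_0 adds 1 each time, applied 272 times.
f_1(271) = 271 + 272 = 543

543


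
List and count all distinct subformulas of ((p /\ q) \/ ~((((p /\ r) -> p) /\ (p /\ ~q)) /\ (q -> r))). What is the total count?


Formula: ((p /\ q) \/ ~((((p /\ r) -> p) /\ (p /\ ~q)) /\ (q -> r)))
Subformulas found:
  1. q
  2. r
  3. p
  4. ~q
  5. (p /\ r)
  6. (p /\ q)
  7. (q -> r)
  8. (p /\ ~q)
  9. ((p /\ r) -> p)
  10. (((p /\ r) -> p) /\ (p /\ ~q))
  11. ((((p /\ r) -> p) /\ (p /\ ~q)) /\ (q -> r))
  12. ~((((p /\ r) -> p) /\ (p /\ ~q)) /\ (q -> r))
  13. ((p /\ q) \/ ~((((p /\ r) -> p) /\ (p /\ ~q)) /\ (q -> r)))
Total distinct subformulas = 13

13


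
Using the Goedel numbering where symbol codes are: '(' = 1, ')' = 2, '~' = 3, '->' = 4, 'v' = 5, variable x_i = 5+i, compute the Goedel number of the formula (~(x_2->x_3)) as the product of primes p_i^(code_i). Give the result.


Formula: (~(x_2->x_3))
Symbol codes: [1, 3, 1, 7, 4, 8, 2, 2]
Primes: [2, 3, 5, 7, 11, 13, 17, 19]
p_1^1 = 2^1 = 2
p_2^3 = 3^3 = 27
p_3^1 = 5^1 = 5
p_4^7 = 7^7 = 823543
p_5^4 = 11^4 = 14641
p_6^8 = 13^8 = 815730721
p_7^2 = 17^2 = 289
p_8^2 = 19^2 = 361
Product = 277059246018205980694455090

277059246018205980694455090


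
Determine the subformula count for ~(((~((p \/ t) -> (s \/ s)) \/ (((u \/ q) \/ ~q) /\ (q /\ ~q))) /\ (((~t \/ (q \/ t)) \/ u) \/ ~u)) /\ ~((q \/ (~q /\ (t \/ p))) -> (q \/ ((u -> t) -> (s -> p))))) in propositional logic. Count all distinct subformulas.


Formula: ~(((~((p \/ t) -> (s \/ s)) \/ (((u \/ q) \/ ~q) /\ (q /\ ~q))) /\ (((~t \/ (q \/ t)) \/ u) \/ ~u)) /\ ~((q \/ (~q /\ (t \/ p))) -> (q \/ ((u -> t) -> (s -> p)))))
Subformulas found:
  1. p
  2. q
  3. u
  4. s
  5. t
  6. ~t
  7. ~u
  8. ~q
  9. (s \/ s)
  10. (q \/ t)
  11. (u -> t)
  12. (s -> p)
  13. (u \/ q)
  14. (p \/ t)
  15. (t \/ p)
  16. (q /\ ~q)
  17. ((u \/ q) \/ ~q)
  18. (~t \/ (q \/ t))
  19. (~q /\ (t \/ p))
  20. ((p \/ t) -> (s \/ s))
  21. ((u -> t) -> (s -> p))
  22. (q \/ (~q /\ (t \/ p)))
  23. ((~t \/ (q \/ t)) \/ u)
  24. ~((p \/ t) -> (s \/ s))
  25. (q \/ ((u -> t) -> (s -> p)))
  26. (((u \/ q) \/ ~q) /\ (q /\ ~q))
  27. (((~t \/ (q \/ t)) \/ u) \/ ~u)
  28. ((q \/ (~q /\ (t \/ p))) -> (q \/ ((u -> t) -> (s -> p))))
  29. ~((q \/ (~q /\ (t \/ p))) -> (q \/ ((u -> t) -> (s -> p))))
  30. (~((p \/ t) -> (s \/ s)) \/ (((u \/ q) \/ ~q) /\ (q /\ ~q)))
  31. ((~((p \/ t) -> (s \/ s)) \/ (((u \/ q) \/ ~q) /\ (q /\ ~q))) /\ (((~t \/ (q \/ t)) \/ u) \/ ~u))
  32. (((~((p \/ t) -> (s \/ s)) \/ (((u \/ q) \/ ~q) /\ (q /\ ~q))) /\ (((~t \/ (q \/ t)) \/ u) \/ ~u)) /\ ~((q \/ (~q /\ (t \/ p))) -> (q \/ ((u -> t) -> (s -> p)))))
  33. ~(((~((p \/ t) -> (s \/ s)) \/ (((u \/ q) \/ ~q) /\ (q /\ ~q))) /\ (((~t \/ (q \/ t)) \/ u) \/ ~u)) /\ ~((q \/ (~q /\ (t \/ p))) -> (q \/ ((u -> t) -> (s -> p)))))
Total distinct subformulas = 33

33


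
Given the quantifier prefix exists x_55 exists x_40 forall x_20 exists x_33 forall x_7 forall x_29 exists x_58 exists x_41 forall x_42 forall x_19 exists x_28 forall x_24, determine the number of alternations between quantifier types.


Walk the prefix and count type changes:
  position 1: exists -> exists
  position 2: exists -> forall <-- alternation
  position 3: forall -> exists <-- alternation
  position 4: exists -> forall <-- alternation
  position 5: forall -> forall
  position 6: forall -> exists <-- alternation
  position 7: exists -> exists
  position 8: exists -> forall <-- alternation
  position 9: forall -> forall
  position 10: forall -> exists <-- alternation
  position 11: exists -> forall <-- alternation
Total alternations = 7

7


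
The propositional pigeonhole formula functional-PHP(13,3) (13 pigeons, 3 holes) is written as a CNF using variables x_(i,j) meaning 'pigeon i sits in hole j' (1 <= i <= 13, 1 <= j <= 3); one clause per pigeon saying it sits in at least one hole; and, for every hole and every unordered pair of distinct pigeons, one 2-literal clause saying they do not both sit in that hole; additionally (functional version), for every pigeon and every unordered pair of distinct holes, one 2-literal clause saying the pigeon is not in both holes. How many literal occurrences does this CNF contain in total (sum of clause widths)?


functional-PHP(13,3): 13 pigeons, 3 holes, 13*3 = 39 variables.
- pigeon clauses: one per pigeon -> 13 clauses of width 3 -> 39 literals
- hole clauses: 3 holes * C(13,2) = 3 * 78 -> 234 clauses of width 2 -> 468 literals
- functional clauses: 13 pigeons * C(3,2) = 13 * 3 -> 39 clauses of width 2 -> 78 literals
Total literal occurrences = 39 + 468 + 78 = 585

585


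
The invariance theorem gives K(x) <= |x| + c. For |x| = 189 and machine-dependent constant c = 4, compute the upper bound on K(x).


K(x) <= |x| + c = 189 + 4 = 193

193


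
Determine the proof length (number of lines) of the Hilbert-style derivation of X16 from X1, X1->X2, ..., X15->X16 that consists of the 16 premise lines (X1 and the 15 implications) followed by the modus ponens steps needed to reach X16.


We have 16 premise lines: X1 and 15 implications.
Each implication is detached once by MP, giving 15 MP lines.
16 premise lines + 15 MP lines = 31 total lines.

31


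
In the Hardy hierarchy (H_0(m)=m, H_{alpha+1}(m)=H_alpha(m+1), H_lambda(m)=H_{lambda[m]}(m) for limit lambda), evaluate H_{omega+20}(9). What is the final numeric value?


H_{omega+20}(9):
Unwind the 20 successor steps: H_{omega+20}(9) = H_omega(9+20) = H_omega(29).
H_omega(m) = H_m(m) = m + m = 2m.
Result = 2 * 29 = 58

58


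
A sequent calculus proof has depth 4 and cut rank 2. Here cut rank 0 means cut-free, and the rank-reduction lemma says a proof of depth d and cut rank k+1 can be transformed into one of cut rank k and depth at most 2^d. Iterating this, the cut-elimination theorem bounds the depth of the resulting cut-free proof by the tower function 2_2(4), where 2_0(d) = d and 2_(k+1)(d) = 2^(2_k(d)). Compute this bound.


Each rank reduction sends depth d to at most 2^d; cut rank r needs r reductions.
2_0(4) = 4
2_1(4) = 2^4 = 16
2_2(4) = 2^16 = 65536
Cut-free depth bound = 65536

65536


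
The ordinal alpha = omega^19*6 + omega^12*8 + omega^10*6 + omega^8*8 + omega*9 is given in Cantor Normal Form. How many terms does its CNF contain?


CNF: omega^19*6 + omega^12*8 + omega^10*6 + omega^8*8 + omega*9
Count the summands separated by '+':
  term 1: omega^19*6
  term 2: omega^12*8
  term 3: omega^10*6
  term 4: omega^8*8
  term 5: omega*9
Total terms = 5

5


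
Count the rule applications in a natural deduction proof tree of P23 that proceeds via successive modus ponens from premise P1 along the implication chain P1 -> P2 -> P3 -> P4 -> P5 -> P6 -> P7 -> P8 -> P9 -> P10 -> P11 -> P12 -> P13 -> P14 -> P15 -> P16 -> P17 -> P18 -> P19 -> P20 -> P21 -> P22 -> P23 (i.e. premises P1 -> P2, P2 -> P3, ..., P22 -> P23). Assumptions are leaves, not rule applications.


We have a chain: P1 -> P2 -> P3 -> P4 -> P5 -> P6 -> P7 -> P8 -> P9 -> P10 -> P11 -> P12 -> P13 -> P14 -> P15 -> P16 -> P17 -> P18 -> P19 -> P20 -> P21 -> P22 -> P23.
Each modus ponens application produces the next variable.
The chain has 23 propositions, so 23-1 = 22 modus ponens steps.
Total inference nodes = 22

22


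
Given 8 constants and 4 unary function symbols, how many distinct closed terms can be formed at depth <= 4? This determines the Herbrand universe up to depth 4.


Herbrand terms by depth:
Depth 0: 8 constants
Depth 1: 32 new terms (running total: 40)
Depth 2: 128 new terms (running total: 168)
Depth 3: 512 new terms (running total: 680)
Depth 4: 2048 new terms (running total: 2728)
Total distinct ground terms = 2728

2728


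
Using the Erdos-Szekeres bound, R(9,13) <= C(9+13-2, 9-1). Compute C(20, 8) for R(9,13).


R(9,13) <= C(9+13-2, 9-1) = C(20, 8)
C(20, 8) = 20! / (8! * 12!)
= 125970

125970


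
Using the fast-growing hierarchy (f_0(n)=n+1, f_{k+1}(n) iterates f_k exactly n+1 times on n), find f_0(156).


f_0(156) = 156 + 1 = 157

157


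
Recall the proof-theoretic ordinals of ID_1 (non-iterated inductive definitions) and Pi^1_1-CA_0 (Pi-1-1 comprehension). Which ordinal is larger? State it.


Proof-theoretic ordinal of ID_1 (non-iterated inductive definitions): psi_0(epsilon_{Omega+1})
Proof-theoretic ordinal of Pi^1_1-CA_0 (Pi-1-1 comprehension): psi_0(Omega_omega)
Comparing: psi_0(epsilon_{Omega+1}) < psi_0(Omega_omega).
The larger ordinal is psi_0(Omega_omega) (from Pi^1_1-CA_0 (Pi-1-1 comprehension)).

psi_0(Omega_omega)


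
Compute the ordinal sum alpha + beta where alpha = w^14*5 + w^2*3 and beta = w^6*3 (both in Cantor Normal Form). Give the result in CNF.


Ordinal addition (w^14*5 + w^2*3) + w^6*3:
alpha's leading term has exponent 14 > beta's exponent 6, so it survives.
alpha's tail term has exponent 2 < beta's exponent 6, so it is absorbed by beta.
In ordinal addition, any term followed by a strictly larger-exponent term is absorbed.
Result = w^14*5 + w^6*3

w^14*5 + w^6*3


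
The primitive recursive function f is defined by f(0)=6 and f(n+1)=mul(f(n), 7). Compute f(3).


f(0) = 6
f(1) = mul(f(0), 7) = mul(6, 7) = 42
f(2) = mul(f(1), 7) = mul(42, 7) = 294
f(3) = mul(f(2), 7) = mul(294, 7) = 2058


2058


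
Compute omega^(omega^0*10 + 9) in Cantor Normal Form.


omega^(omega^0*10 + 9):
omega^0 = 1, so the exponent is 10 + 9 = 19 (finite ordinal addition).
Result = omega^19, already a single CNF term.

omega^19


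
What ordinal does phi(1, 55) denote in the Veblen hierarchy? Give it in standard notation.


phi(1, 55):
phi(1, beta) = epsilon_beta (the beta-th epsilon number).
phi(1, 55) = epsilon_55

epsilon_55


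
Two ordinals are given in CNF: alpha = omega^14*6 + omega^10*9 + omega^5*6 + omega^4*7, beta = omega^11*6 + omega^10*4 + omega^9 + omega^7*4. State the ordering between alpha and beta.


Compare term by term from highest exponent:
alpha = omega^14*6 + omega^10*9 + omega^5*6 + omega^4*7
beta = omega^11*6 + omega^10*4 + omega^9 + omega^7*4
Term 1: alpha has omega^14*6, beta has omega^11*6
Term 2: alpha has omega^10*9, beta has omega^10*4
Term 3: alpha has omega^5*6, beta has omega^9*1
Term 4: alpha has omega^4*7, beta has omega^7*4
Result: alpha > beta

alpha > beta


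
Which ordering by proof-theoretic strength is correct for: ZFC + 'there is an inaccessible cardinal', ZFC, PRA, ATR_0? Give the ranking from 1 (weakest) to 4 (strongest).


Ordering by consistency strength:
1. PRA
2. ATR_0
3. ZFC
4. ZFC + 'there is an inaccessible cardinal'


ZFC + 'there is an inaccessible cardinal'=4, ZFC=3, PRA=1, ATR_0=2


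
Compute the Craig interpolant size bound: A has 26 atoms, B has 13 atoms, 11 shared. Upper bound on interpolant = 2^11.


Shared atoms = 11
Craig interpolant size bound = 2^11
= 2048

2048


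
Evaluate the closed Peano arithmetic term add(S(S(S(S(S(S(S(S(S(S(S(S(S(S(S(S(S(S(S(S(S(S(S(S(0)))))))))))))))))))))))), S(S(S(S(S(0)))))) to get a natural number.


add(S^24(0), S^5(0)):
S^24(0) = 24
S^5(0) = 5
24 + 5 = 29

29


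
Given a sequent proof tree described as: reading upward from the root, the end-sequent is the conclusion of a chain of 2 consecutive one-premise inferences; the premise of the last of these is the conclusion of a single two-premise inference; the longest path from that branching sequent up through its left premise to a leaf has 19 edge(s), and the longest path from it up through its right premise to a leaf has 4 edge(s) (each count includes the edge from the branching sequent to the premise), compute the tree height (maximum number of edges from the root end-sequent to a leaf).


Longest path through the left premise: 19 edges (measured from the branching sequent)
Longest path through the right premise: 4 edges
Height of the subtree rooted at the branching sequent: max(19, 4) = 19
The branching sequent sits 2 edges above the root (the chain of one-premise inferences), so height = 19 + 2 = 21

21


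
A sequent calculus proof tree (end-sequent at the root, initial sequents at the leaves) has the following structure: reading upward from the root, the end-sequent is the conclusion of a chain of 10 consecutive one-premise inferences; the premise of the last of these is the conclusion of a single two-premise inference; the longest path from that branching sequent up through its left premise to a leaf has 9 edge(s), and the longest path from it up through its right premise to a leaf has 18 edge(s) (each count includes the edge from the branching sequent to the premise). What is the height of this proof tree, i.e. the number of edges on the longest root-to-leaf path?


Longest path through the left premise: 9 edges (measured from the branching sequent)
Longest path through the right premise: 18 edges
Height of the subtree rooted at the branching sequent: max(9, 18) = 18
The branching sequent sits 10 edges above the root (the chain of one-premise inferences), so height = 18 + 10 = 28

28


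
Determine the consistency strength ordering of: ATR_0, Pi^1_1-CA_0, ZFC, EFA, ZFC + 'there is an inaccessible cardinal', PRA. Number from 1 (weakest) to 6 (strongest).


Ordering by consistency strength:
1. EFA
2. PRA
3. ATR_0
4. Pi^1_1-CA_0
5. ZFC
6. ZFC + 'there is an inaccessible cardinal'


ATR_0=3, Pi^1_1-CA_0=4, ZFC=5, EFA=1, ZFC + 'there is an inaccessible cardinal'=6, PRA=2


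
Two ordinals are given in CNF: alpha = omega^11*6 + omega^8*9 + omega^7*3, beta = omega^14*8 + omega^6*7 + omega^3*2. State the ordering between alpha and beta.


Compare term by term from highest exponent:
alpha = omega^11*6 + omega^8*9 + omega^7*3
beta = omega^14*8 + omega^6*7 + omega^3*2
Term 1: alpha has omega^11*6, beta has omega^14*8
Term 2: alpha has omega^8*9, beta has omega^6*7
Term 3: alpha has omega^7*3, beta has omega^3*2
Result: alpha < beta

alpha < beta


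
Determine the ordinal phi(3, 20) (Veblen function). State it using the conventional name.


phi(3, 20):
phi(3, beta) = eta_beta (the beta-th eta number, fixed point of zeta).
phi(3, 20) = eta_20

eta_20


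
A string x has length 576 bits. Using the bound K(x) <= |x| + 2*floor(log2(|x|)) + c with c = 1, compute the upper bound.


floor(log2(576)) = 9
2 * 9 = 18
K(x) <= 576 + 18 + 1 = 595

595


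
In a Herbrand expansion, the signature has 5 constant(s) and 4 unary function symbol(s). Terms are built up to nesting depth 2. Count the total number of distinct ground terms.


Herbrand terms by depth:
Depth 0: 5 constants
Depth 1: 20 new terms (running total: 25)
Depth 2: 80 new terms (running total: 105)
Total distinct ground terms = 105

105


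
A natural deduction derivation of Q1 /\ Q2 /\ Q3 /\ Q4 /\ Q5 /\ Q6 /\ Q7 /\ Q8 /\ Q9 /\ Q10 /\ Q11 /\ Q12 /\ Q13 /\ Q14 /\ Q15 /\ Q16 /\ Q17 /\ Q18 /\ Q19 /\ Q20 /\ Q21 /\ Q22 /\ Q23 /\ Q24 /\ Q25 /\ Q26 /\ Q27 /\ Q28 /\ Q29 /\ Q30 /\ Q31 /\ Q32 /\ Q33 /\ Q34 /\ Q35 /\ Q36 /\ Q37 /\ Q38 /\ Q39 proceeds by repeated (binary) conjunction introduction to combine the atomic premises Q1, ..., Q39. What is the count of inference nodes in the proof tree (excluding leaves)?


The target conjunction has 39 conjuncts, i.e. 38 binary /\ connectives.
Each conjunction-intro joins two pieces, so 39 atoms require 39-1 = 38 applications.
Total inference nodes = 38

38


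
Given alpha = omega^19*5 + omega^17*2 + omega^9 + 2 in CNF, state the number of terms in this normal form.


CNF: omega^19*5 + omega^17*2 + omega^9 + 2
Count the summands separated by '+':
  term 1: omega^19*5
  term 2: omega^17*2
  term 3: omega^9
  term 4: 2
Total terms = 4

4


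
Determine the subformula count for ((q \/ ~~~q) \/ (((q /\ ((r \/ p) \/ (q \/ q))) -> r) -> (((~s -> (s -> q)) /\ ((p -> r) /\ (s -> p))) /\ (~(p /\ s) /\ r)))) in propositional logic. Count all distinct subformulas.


Formula: ((q \/ ~~~q) \/ (((q /\ ((r \/ p) \/ (q \/ q))) -> r) -> (((~s -> (s -> q)) /\ ((p -> r) /\ (s -> p))) /\ (~(p /\ s) /\ r))))
Subformulas found:
  1. r
  2. q
  3. s
  4. p
  5. ~s
  6. ~q
  7. ~~q
  8. ~~~q
  9. (p /\ s)
  10. (r \/ p)
  11. (s -> p)
  12. (s -> q)
  13. (q \/ q)
  14. (p -> r)
  15. ~(p /\ s)
  16. (q \/ ~~~q)
  17. (~(p /\ s) /\ r)
  18. (~s -> (s -> q))
  19. ((r \/ p) \/ (q \/ q))
  20. ((p -> r) /\ (s -> p))
  21. (q /\ ((r \/ p) \/ (q \/ q)))
  22. ((q /\ ((r \/ p) \/ (q \/ q))) -> r)
  23. ((~s -> (s -> q)) /\ ((p -> r) /\ (s -> p)))
  24. (((~s -> (s -> q)) /\ ((p -> r) /\ (s -> p))) /\ (~(p /\ s) /\ r))
  25. (((q /\ ((r \/ p) \/ (q \/ q))) -> r) -> (((~s -> (s -> q)) /\ ((p -> r) /\ (s -> p))) /\ (~(p /\ s) /\ r)))
  26. ((q \/ ~~~q) \/ (((q /\ ((r \/ p) \/ (q \/ q))) -> r) -> (((~s -> (s -> q)) /\ ((p -> r) /\ (s -> p))) /\ (~(p /\ s) /\ r))))
Total distinct subformulas = 26

26


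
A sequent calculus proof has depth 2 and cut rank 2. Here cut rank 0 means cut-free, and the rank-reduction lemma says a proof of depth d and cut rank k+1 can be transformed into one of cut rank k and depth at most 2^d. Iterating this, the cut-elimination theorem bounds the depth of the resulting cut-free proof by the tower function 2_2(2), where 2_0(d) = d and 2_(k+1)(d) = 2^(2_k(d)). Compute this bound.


Each rank reduction sends depth d to at most 2^d; cut rank r needs r reductions.
2_0(2) = 2
2_1(2) = 2^2 = 4
2_2(2) = 2^4 = 16
Cut-free depth bound = 16

16


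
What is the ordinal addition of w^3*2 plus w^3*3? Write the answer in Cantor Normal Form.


Ordinal addition w^3*2 + w^3*3:
Both terms have the same exponent 3.
w^e*c + w^e*d = w^e*(c+d).
Result = w^3*(2+3) = w^3*5

w^3*5


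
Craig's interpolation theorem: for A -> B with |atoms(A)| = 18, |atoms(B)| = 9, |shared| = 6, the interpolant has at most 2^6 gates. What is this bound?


Shared atoms = 6
Craig interpolant size bound = 2^6
= 64

64


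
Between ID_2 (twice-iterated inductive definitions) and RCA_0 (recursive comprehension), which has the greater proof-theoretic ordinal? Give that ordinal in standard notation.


Proof-theoretic ordinal of ID_2 (twice-iterated inductive definitions): psi_0(epsilon_{Omega_2+1})
Proof-theoretic ordinal of RCA_0 (recursive comprehension): omega^omega
Comparing: omega^omega < psi_0(epsilon_{Omega_2+1}).
The larger ordinal is psi_0(epsilon_{Omega_2+1}) (from ID_2 (twice-iterated inductive definitions)).

psi_0(epsilon_{Omega_2+1})


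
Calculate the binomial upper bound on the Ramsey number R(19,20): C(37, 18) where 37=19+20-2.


R(19,20) <= C(19+20-2, 19-1) = C(37, 18)
C(37, 18) = 37! / (18! * 19!)
= 17672631900

17672631900


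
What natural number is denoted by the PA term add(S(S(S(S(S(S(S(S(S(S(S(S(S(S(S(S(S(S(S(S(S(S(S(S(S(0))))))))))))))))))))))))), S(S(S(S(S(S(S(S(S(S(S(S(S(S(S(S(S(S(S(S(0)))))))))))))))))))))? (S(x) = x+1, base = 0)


add(S^25(0), S^20(0)):
S^25(0) = 25
S^20(0) = 20
25 + 20 = 45

45


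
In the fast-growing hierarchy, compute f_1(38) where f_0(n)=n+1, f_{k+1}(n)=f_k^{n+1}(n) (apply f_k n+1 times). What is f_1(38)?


f_1(38) = f_0^39(38)
f_0 adds 1 each time, applied 39 times.
f_1(38) = 38 + 39 = 77

77


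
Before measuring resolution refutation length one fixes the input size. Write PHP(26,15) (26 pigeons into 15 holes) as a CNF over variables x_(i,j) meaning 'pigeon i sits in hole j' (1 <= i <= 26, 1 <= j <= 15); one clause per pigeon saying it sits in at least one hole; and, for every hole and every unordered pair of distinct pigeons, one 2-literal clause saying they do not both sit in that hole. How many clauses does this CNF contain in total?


PHP(26,15): 26 pigeons, 15 holes, 26*15 = 390 variables.
- pigeon clauses: one per pigeon -> 26 clauses
- hole clauses: 15 holes * C(26,2) = 15 * 325 -> 4875 clauses
Total clauses = 26 + 4875 = 4901

4901


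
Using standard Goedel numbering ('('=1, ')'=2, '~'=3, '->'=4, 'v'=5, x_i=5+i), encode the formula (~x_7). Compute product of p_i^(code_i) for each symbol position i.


Formula: (~x_7)
Symbol codes: [1, 3, 12, 2]
Primes: [2, 3, 5, 7]
p_1^1 = 2^1 = 2
p_2^3 = 3^3 = 27
p_3^12 = 5^12 = 244140625
p_4^2 = 7^2 = 49
Product = 645996093750

645996093750


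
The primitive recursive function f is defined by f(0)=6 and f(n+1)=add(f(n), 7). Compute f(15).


f(0) = 6
f(1) = add(f(0), 7) = add(6, 7) = 13
f(2) = add(f(1), 7) = add(13, 7) = 20
f(3) = add(f(2), 7) = add(20, 7) = 27
f(4) = add(f(3), 7) = add(27, 7) = 34
f(5) = add(f(4), 7) = add(34, 7) = 41
f(6) = add(f(5), 7) = add(41, 7) = 48
f(7) = add(f(6), 7) = add(48, 7) = 55
f(8) = add(f(7), 7) = add(55, 7) = 62
f(9) = add(f(8), 7) = add(62, 7) = 69
f(10) = add(f(9), 7) = add(69, 7) = 76
f(11) = add(f(10), 7) = add(76, 7) = 83
f(12) = add(f(11), 7) = add(83, 7) = 90
f(13) = add(f(12), 7) = add(90, 7) = 97
f(14) = add(f(13), 7) = add(97, 7) = 104
f(15) = add(f(14), 7) = add(104, 7) = 111


111


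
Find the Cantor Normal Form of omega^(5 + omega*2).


omega^(5 + omega*2):
In ordinal addition a term is absorbed by a following term of strictly larger exponent: 0 < 1, so 5 + omega*2 = omega*2.
omega raised to a CNF ordinal is a single CNF term: Result = omega^(omega*2)

omega^(omega*2)


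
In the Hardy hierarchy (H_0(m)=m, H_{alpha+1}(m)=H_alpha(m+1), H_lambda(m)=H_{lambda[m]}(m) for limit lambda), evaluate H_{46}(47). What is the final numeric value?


H_46(47):
For finite ordinals k, H_k(n) = n + k (each successor step adds 1).
H_46(47) = 47 + 46 = 93

93


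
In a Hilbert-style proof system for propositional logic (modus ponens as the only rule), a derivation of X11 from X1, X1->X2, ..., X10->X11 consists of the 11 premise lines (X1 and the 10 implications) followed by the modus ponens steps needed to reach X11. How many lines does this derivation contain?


We have 11 premise lines: X1 and 10 implications.
Each implication is detached once by MP, giving 10 MP lines.
11 premise lines + 10 MP lines = 21 total lines.

21


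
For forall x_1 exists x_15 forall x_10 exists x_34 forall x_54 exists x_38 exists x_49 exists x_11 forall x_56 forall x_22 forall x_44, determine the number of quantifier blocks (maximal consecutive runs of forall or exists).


Alternations = 6.
Blocks = alternations + 1 = 7

7


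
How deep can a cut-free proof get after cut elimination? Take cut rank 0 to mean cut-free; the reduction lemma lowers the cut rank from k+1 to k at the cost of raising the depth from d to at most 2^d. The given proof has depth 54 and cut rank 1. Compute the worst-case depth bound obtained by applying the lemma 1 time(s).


Each rank reduction sends depth d to at most 2^d; cut rank r needs r reductions.
2_0(54) = 54
2_1(54) = 2^54 = 18014398509481984
Cut-free depth bound = 18014398509481984

18014398509481984


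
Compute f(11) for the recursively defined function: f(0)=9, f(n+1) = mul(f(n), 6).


f(0) = 9
f(1) = mul(f(0), 6) = mul(9, 6) = 54
f(2) = mul(f(1), 6) = mul(54, 6) = 324
f(3) = mul(f(2), 6) = mul(324, 6) = 1944
f(4) = mul(f(3), 6) = mul(1944, 6) = 11664
f(5) = mul(f(4), 6) = mul(11664, 6) = 69984
f(6) = mul(f(5), 6) = mul(69984, 6) = 419904
f(7) = mul(f(6), 6) = mul(419904, 6) = 2519424
f(8) = mul(f(7), 6) = mul(2519424, 6) = 15116544
f(9) = mul(f(8), 6) = mul(15116544, 6) = 90699264
f(10) = mul(f(9), 6) = mul(90699264, 6) = 544195584
f(11) = mul(f(10), 6) = mul(544195584, 6) = 3265173504


3265173504


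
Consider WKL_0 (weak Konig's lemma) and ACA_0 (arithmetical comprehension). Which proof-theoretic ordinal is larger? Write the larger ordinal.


Proof-theoretic ordinal of WKL_0 (weak Konig's lemma): omega^omega
Proof-theoretic ordinal of ACA_0 (arithmetical comprehension): epsilon_0
Comparing: omega^omega < epsilon_0.
The larger ordinal is epsilon_0 (from ACA_0 (arithmetical comprehension)).

epsilon_0


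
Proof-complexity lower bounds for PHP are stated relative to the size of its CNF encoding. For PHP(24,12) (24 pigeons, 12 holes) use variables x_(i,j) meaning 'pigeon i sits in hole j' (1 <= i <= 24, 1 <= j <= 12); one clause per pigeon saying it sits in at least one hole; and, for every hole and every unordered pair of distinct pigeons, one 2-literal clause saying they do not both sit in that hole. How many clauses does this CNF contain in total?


PHP(24,12): 24 pigeons, 12 holes, 24*12 = 288 variables.
- pigeon clauses: one per pigeon -> 24 clauses
- hole clauses: 12 holes * C(24,2) = 12 * 276 -> 3312 clauses
Total clauses = 24 + 3312 = 3336

3336


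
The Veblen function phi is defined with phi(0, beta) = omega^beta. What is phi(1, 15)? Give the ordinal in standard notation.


phi(1, 15):
phi(1, beta) = epsilon_beta (the beta-th epsilon number).
phi(1, 15) = epsilon_15

epsilon_15


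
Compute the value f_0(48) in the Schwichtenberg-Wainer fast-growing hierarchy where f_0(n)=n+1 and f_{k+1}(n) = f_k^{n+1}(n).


f_0(48) = 48 + 1 = 49

49


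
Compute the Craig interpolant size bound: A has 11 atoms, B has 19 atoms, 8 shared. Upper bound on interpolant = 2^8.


Shared atoms = 8
Craig interpolant size bound = 2^8
= 256

256
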